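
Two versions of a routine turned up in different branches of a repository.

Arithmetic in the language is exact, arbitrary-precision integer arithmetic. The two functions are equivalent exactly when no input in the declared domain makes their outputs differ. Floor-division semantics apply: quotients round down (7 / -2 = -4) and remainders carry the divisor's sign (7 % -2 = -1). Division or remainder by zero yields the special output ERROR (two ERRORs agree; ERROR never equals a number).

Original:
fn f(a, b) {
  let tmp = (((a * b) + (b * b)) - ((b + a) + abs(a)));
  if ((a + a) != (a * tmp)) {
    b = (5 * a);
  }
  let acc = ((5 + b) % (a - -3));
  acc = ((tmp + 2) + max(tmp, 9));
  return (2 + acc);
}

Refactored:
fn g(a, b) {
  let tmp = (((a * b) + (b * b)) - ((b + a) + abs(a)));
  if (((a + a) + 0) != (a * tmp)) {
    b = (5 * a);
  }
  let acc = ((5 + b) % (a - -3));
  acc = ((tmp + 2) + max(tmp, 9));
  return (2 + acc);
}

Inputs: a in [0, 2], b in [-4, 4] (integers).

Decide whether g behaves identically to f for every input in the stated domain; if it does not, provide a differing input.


The two versions differ — the changes include arithmetic usage differs, and constant usage differs.
One worked example (a=0, b=0) — f: tmp becomes 0; next ((a + a) != (a * tmp)) evaluates to false; next acc becomes 2; next acc becomes 11; next final value 13; g: tmp becomes 0; next (((a + a) + 0) != (a * tmp)) evaluates to false; next acc becomes 2; next acc becomes 11; next final value 13; agreement on 13.
Sweeping the whole domain (27 inputs) finds no disagreement.
verdict: equivalent


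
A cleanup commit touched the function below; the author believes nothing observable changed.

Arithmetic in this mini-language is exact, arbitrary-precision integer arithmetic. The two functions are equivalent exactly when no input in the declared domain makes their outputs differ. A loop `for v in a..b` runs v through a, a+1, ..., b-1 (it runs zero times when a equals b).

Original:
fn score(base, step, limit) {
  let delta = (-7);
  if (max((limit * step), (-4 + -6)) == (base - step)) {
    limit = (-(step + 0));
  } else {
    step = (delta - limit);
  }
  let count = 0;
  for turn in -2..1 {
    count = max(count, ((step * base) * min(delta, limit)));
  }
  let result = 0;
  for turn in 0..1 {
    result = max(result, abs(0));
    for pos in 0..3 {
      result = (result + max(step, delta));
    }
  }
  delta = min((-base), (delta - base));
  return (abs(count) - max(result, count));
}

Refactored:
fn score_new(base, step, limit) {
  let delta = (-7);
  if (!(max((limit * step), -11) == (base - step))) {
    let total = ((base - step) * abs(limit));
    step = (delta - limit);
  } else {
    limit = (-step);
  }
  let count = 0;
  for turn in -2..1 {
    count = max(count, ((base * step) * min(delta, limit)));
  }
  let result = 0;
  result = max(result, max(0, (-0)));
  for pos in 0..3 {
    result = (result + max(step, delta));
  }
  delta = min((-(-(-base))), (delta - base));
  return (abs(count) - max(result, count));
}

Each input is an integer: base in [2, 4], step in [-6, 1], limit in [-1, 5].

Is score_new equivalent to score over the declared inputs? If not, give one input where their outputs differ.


Equivalent. The suspicious-looking change has no observable effect anywhere in the declared ranges.
Checked all 168 inputs in the declared domain: the outputs agree on every one.
One worked example (base=4, step=-4, limit=0) — score: delta=-7, then (max((limit * step), (-4 + -6)) == (base - step)) is false, then step=-7, then count=0, then (turn=-2), then count=196, then (turn=-1), then count=196, then (turn=0), then count=196, then result=0, then (turn=0), then result=0, then (pos=0), then result=-7, then (pos=1), then result=-14, then (pos=2), then result=-21, then delta=-11, then returns 0; score_new: delta=-7, then (!(max((limit * step), -11) == (base - step))) is true, then total=0, then step=-7, then count=0, then (turn=-2), then count=196, then (turn=-1), then count=196, then (turn=0), then count=196, then result=0, then result=0, then (pos=0), then result=-7, then (pos=1), then result=-14, then (pos=2), then result=-21, then delta=-11, then returns 0; agreement on 0.
verdict: equivalent


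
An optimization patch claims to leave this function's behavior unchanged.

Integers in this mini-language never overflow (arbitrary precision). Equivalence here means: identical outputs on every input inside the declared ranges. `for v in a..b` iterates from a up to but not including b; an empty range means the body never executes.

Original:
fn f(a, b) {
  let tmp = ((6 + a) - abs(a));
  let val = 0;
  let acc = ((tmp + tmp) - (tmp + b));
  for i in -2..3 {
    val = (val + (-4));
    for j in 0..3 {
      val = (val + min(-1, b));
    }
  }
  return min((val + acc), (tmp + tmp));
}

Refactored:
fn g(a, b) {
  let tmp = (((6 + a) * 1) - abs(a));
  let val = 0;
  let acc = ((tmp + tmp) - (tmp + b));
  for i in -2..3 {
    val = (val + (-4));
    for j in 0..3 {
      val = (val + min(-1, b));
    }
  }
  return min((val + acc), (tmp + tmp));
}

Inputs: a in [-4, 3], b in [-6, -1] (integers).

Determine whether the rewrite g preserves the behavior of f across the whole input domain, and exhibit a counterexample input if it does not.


Although arithmetic usage differs; also constant usage differs, 48/48 inputs agree.
verdict: equivalent


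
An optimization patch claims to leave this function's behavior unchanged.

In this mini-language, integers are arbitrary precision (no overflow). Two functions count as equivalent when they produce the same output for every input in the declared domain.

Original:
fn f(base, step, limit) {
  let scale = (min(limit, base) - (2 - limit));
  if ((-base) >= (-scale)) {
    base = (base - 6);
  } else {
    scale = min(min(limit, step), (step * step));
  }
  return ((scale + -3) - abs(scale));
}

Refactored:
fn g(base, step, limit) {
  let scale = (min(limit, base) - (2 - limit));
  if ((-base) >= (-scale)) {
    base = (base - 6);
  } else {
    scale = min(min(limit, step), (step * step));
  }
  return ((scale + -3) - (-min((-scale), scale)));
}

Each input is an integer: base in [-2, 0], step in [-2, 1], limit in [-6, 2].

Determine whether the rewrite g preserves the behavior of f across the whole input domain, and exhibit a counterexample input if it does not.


The two are interchangeable: min/max/abs usage differs, and every declared input agrees.
As a probe, take base=-1, step=-1, limit=-5: f runs scale := -12 | ((-base) >= (-scale)): false | scale := -5 | result -13; g runs scale := -12 | ((-base) >= (-scale)): false | scale := -5 | result -13; both end at -13.
Across all 108 domain points the two functions coincide.
verdict: equivalent


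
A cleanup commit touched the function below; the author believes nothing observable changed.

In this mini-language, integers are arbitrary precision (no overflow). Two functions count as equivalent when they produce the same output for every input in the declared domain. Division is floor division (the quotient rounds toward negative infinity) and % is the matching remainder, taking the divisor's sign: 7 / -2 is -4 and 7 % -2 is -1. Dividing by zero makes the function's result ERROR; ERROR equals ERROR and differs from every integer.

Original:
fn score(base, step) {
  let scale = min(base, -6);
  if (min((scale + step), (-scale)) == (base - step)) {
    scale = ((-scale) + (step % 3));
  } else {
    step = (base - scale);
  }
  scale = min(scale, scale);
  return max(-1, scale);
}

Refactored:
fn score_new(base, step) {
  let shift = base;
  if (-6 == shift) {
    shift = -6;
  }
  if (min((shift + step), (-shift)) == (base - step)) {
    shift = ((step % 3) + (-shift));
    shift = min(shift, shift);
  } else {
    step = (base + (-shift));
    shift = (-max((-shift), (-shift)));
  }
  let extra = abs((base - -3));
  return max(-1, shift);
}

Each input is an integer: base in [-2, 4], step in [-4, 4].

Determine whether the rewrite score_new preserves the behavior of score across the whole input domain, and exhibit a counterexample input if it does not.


The rewrite breaks on base=-2, step=0, where the results are -1 and 2.
score: scale := -6 | (min((scale + step), (-scale)) == (base - step)): false | step := 4 | scale := -6 | result -1
score_new: shift := -2 | (-6 == shift): false | (min((shift + step), (-shift)) == (base - step)): true | shift := 2 | shift := 2 | extra := 1 | result 2
verdict: not equivalent; witness: base=-2, step=0


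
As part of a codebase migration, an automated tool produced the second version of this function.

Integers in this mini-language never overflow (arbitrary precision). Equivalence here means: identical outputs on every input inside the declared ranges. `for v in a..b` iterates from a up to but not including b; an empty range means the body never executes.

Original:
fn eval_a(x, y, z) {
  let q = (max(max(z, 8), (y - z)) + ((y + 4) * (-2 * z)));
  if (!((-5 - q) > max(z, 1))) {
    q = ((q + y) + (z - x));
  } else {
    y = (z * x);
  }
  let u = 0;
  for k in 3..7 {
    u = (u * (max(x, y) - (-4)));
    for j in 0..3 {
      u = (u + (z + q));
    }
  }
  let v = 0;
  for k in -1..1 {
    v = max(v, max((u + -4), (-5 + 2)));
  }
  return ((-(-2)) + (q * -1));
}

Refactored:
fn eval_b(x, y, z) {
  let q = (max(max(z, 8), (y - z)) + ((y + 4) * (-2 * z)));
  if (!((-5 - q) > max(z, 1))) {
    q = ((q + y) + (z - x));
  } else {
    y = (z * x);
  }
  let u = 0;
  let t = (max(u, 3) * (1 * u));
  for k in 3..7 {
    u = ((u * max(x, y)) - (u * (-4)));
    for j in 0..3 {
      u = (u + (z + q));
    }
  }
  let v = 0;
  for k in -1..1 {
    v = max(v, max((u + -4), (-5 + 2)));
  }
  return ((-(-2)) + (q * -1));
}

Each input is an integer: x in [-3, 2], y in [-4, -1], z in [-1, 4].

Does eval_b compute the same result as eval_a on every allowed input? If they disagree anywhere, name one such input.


Reading the diff, among the changes: constant usage differs; and local variable names differ; and statement counts differ; and arithmetic usage differs; and min/max/abs usage differs.
Tracing x=1, y=-3, z=4: eval_a: q=0, then (!((-5 - q) > max(z, 1))) is true, then q=0, then u=0, then (k=3), then u=0, then (j=0), then u=4, then (j=1), then u=8, then (j=2), then u=12, then (k=4), then u=60, then (j=0), then u=64, then (j=1), then u=68, then (j=2), then u=72, then (k=5), then u=360, then (j=0), then u=364, then (j=1), then u=368, then (j=2), then u=372, then (k=6), then u=1860, then (j=0), then u=1864, then (j=1), then u=1868, then (j=2), then u=1872, then v=0, then (k=-1), then v=1868, then (k=0), then v=1868, then returns 2 | eval_b: q=0, then (!((-5 - q) > max(z, 1))) is true, then q=0, then u=0, then t=0, then (k=3), then u=0, then (j=0), then u=4, then (j=1), then u=8, then (j=2), then u=12, then (k=4), then u=60, then (j=0), then u=64, then (j=1), then u=68, then (j=2), then u=72, then (k=5), then u=360, then (j=0), then u=364, then (j=1), then u=368, then (j=2), then u=372, then (k=6), then u=1860, then (j=0), then u=1864, then (j=1), then u=1868, then (j=2), then u=1872, then v=0, then (k=-1), then v=1868, then (k=0), then v=1868, then returns 2 — matching result 2.
Checked all 144 inputs in the declared domain: the outputs agree on every one.
verdict: equivalent


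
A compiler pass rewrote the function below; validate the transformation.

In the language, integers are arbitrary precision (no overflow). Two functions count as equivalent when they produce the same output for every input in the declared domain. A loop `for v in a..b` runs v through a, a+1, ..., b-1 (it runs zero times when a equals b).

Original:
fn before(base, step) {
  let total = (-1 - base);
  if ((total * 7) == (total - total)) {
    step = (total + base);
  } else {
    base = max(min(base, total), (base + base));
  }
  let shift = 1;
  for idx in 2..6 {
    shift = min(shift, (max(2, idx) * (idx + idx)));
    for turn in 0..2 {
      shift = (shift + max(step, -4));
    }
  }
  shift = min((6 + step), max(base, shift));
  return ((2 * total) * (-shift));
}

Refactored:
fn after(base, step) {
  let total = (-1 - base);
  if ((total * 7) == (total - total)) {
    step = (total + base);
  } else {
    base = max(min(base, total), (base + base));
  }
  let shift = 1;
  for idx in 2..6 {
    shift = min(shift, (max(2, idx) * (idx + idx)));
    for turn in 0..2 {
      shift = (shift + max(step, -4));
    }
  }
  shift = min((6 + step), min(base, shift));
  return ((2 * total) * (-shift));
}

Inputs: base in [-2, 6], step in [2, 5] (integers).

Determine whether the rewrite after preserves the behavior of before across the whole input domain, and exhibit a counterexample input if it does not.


Take base=-2, step=2.
before: total = 1; ((total * 7) == (total - total)) -> false; base = -2; shift = 1; [idx=2]; shift = 1; [turn=0]; shift = 3; [turn=1]; shift = 5; [idx=3]; shift = 5; [turn=0]; shift = 7; [turn=1]; shift = 9; [idx=4]; shift = 9; [turn=0]; shift = 11; [turn=1]; shift = 13; [idx=5]; shift = 13; [turn=0]; shift = 15; [turn=1]; shift = 17; shift = 8; return -16
after: total = 1; ((total * 7) == (total - total)) -> false; base = -2; shift = 1; [idx=2]; shift = 1; [turn=0]; shift = 3; [turn=1]; shift = 5; [idx=3]; shift = 5; [turn=0]; shift = 7; [turn=1]; shift = 9; [idx=4]; shift = 9; [turn=0]; shift = 11; [turn=1]; shift = 13; [idx=5]; shift = 13; [turn=0]; shift = 15; [turn=1]; shift = 17; shift = -2; return 4
-16 vs 4 — the two versions disagree here.
verdict: not equivalent; witness: base=-2, step=2


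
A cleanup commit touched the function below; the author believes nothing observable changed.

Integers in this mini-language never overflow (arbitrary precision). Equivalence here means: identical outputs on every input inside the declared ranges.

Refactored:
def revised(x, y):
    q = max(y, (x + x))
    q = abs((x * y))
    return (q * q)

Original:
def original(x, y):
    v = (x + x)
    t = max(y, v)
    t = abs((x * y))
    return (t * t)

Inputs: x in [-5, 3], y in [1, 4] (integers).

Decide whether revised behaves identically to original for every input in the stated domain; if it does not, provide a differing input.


The two versions differ — the changes include statement counts differ; local variable names differ.
Spot check at x=-2, y=2 — original: v becomes -4; next t becomes 2; next t becomes 4; next final value 16. revised: q becomes 2; next q becomes 4; next final value 16. Both give 16.
Every one of the 36 inputs gives matching results.
verdict: equivalent


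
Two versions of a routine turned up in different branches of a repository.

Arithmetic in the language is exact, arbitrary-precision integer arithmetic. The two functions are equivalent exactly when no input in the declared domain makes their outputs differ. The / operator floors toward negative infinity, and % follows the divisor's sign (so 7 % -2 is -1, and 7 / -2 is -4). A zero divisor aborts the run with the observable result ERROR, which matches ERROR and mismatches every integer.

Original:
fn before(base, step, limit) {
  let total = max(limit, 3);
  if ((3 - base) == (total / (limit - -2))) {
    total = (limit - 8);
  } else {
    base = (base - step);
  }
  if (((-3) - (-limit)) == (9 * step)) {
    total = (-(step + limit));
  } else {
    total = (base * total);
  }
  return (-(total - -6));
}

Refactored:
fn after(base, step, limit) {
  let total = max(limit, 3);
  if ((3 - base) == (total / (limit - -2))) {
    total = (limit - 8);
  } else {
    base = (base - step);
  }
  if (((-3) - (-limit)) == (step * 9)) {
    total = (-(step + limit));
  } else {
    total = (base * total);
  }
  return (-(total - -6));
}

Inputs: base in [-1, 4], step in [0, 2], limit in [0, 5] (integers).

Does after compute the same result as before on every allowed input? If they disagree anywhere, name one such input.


Reading the diff, among the changes: same computation, different form.
Tracing base=0, step=0, limit=0: before: total = 3; ((3 - base) == (total / (limit - -2))) -> false; base = 0; (((-3) - (-limit)) == (9 * step)) -> false; total = 0; return -6 | after: total = 3; ((3 - base) == (total / (limit - -2))) -> false; base = 0; (((-3) - (-limit)) == (step * 9)) -> false; total = 0; return -6 — matching result -6.
Every one of the 108 inputs gives matching results.
verdict: equivalent


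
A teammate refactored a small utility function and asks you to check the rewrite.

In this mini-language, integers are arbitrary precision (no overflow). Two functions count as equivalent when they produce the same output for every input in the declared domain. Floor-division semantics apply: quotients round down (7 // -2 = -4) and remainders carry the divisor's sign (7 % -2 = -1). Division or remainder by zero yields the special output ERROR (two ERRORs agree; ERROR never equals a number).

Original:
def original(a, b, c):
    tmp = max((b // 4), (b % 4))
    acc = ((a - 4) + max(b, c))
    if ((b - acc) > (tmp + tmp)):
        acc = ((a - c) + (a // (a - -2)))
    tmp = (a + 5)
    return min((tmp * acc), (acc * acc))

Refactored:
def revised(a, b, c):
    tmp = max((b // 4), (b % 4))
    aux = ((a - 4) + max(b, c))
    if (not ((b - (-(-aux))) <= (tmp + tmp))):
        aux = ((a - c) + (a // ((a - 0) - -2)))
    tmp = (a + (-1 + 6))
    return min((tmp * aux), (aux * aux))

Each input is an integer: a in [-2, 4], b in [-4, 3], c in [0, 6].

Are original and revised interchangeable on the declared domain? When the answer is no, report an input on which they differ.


Reading the diff, among the changes: comparison usage differs, constant usage differs, boolean connective usage differs, local variable names differ, arithmetic usage differs.
Tracing a=0, b=0, c=5: original: tmp becomes 0; next acc becomes 1; next ((b - acc) > (tmp + tmp)) evaluates to false; next tmp becomes 5; next final value 1 | revised: tmp becomes 0; next aux becomes 1; next (not ((b - (-(-aux))) <= (tmp + tmp))) evaluates to false; next tmp becomes 5; next final value 1 — matching result 1.
An exhaustive pass over the 392 declared inputs shows identical outputs.
verdict: equivalent


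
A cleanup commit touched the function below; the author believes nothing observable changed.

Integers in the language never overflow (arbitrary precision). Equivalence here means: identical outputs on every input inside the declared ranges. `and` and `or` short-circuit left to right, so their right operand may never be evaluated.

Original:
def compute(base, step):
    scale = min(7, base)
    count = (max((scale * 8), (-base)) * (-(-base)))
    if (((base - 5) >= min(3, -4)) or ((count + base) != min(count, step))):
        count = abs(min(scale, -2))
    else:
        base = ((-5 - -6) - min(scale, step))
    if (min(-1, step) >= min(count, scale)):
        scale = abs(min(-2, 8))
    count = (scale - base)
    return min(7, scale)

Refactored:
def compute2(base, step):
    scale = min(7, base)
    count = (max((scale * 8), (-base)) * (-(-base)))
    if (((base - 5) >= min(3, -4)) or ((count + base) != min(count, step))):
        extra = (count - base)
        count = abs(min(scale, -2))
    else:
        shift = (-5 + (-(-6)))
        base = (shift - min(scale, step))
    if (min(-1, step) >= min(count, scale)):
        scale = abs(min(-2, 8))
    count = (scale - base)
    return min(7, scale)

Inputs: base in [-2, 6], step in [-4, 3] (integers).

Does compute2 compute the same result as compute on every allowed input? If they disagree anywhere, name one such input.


Behavior is preserved: although local variable names differ, plus statement counts differ, plus arithmetic usage differs, the outputs never diverge.
Tracing base=-2, step=0: compute: scale := -2 | count := -4 | (((base - 5) >= min(3, -4)) or ((count + base) != min(count, step))): true | count := 2 | (min(-1, step) >= min(count, scale)): true | scale := 2 | count := 4 | result 2 | compute2: scale := -2 | count := -4 | (((base - 5) >= min(3, -4)) or ((count + base) != min(count, step))): true | extra := -2 | count := 2 | (min(-1, step) >= min(count, scale)): true | scale := 2 | count := 4 | result 2 — matching result 2.
Checked all 72 inputs in the declared domain: the outputs agree on every one.
verdict: equivalent


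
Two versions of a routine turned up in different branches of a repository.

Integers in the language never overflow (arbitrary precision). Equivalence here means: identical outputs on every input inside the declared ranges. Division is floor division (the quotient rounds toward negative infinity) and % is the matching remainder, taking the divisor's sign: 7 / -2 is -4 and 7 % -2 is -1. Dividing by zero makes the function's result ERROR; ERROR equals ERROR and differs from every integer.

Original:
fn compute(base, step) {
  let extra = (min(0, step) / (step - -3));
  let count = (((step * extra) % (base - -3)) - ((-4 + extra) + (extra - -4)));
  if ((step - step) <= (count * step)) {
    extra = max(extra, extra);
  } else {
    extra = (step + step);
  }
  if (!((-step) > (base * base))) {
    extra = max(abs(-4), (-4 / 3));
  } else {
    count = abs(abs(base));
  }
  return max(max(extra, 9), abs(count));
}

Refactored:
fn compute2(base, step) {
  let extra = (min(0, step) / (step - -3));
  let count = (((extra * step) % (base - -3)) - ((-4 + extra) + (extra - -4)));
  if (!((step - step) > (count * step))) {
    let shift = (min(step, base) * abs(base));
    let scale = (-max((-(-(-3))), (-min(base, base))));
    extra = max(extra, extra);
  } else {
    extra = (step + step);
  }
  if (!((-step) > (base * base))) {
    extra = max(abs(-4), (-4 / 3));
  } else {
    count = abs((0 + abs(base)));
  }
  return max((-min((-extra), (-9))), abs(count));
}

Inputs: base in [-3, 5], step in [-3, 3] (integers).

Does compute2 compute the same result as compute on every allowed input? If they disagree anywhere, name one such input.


This is a faithful refactor — boolean connective usage differs, constant usage differs, local variable names differ, statement counts differ, min/max/abs usage differs, arithmetic usage differs, comparison usage differs, but the computed results match everywhere.
Tracing base=-1, step=-1: compute: extra becomes -1; next count becomes 3; next ((step - step) <= (count * step)) evaluates to false; next extra becomes -2; next (!((-step) > (base * base))) evaluates to true; next extra becomes 4; next final value 9 | compute2: extra becomes -1; next count becomes 3; next (!((step - step) > (count * step))) evaluates to false; next extra becomes -2; next (!((-step) > (base * base))) evaluates to true; next extra becomes 4; next final value 9 — matching result 9.
Across all 63 domain points the two functions coincide.
verdict: equivalent


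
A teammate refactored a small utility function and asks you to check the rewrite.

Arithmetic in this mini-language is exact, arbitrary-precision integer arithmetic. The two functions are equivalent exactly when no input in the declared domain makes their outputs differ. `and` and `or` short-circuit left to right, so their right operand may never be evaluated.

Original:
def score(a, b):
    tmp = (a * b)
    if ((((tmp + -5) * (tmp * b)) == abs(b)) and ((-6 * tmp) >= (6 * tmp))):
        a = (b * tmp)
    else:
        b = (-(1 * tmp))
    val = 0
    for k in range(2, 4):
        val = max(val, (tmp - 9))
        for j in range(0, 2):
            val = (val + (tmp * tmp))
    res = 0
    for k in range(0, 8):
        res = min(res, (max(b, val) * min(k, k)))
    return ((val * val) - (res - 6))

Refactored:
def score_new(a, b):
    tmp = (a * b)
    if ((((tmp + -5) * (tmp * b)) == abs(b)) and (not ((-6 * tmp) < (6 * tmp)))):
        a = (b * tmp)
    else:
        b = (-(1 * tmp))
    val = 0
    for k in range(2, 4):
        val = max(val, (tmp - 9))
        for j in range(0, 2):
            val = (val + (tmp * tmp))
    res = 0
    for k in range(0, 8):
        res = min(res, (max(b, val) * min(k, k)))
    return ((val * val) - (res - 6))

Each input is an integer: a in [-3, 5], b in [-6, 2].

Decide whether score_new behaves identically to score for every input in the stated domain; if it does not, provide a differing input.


This is a faithful refactor — boolean connective usage differs, plus comparison usage differs, but the computed results match everywhere.
Tracing a=4, b=-1: score: tmp = -4; ((((tmp + -5) * (tmp * b)) == abs(b)) and ((-6 * tmp) >= (6 * tmp))) -> false; b = 4; val = 0; [k=2]; val = 0; [j=0]; val = 16; [j=1]; val = 32; [k=3]; val = 32; [j=0]; val = 48; [j=1]; val = 64; res = 0; [k=0]; res = 0; [k=1]; res = 0; [k=2]; res = 0; [k=3]; res = 0; [k=4]; res = 0; [k=5]; res = 0; [k=6]; res = 0; [k=7]; res = 0; return 4102 | score_new: tmp = -4; ((((tmp + -5) * (tmp * b)) == abs(b)) and (not ((-6 * tmp) < (6 * tmp)))) -> false; b = 4; val = 0; [k=2]; val = 0; [j=0]; val = 16; [j=1]; val = 32; [k=3]; val = 32; [j=0]; val = 48; [j=1]; val = 64; res = 0; [k=0]; res = 0; [k=1]; res = 0; [k=2]; res = 0; [k=3]; res = 0; [k=4]; res = 0; [k=5]; res = 0; [k=6]; res = 0; [k=7]; res = 0; return 4102 — matching result 4102.
An exhaustive pass over the 81 declared inputs shows identical outputs.
verdict: equivalent


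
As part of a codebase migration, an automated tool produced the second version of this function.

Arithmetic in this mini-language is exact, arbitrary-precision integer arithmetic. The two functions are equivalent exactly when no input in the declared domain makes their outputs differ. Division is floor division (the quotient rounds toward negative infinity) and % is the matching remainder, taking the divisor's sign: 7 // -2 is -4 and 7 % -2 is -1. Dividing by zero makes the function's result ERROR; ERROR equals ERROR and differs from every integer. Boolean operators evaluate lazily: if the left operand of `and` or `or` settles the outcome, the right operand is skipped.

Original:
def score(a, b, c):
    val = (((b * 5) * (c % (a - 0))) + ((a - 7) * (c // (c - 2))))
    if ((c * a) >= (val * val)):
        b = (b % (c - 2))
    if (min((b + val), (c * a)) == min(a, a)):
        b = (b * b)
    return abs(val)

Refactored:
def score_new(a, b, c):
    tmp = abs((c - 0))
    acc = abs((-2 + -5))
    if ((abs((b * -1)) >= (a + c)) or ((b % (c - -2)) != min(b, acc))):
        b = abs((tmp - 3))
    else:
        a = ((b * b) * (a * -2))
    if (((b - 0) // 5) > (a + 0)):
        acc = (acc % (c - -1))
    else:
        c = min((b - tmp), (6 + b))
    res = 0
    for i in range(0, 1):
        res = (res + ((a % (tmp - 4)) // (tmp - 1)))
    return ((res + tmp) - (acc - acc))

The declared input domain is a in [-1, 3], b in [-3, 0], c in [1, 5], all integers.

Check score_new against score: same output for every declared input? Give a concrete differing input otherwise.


Not equivalent: a=-1, b=-3, c=1 separates them (8 vs ERROR).
score: val := 8 | ((c * a) >= (val * val)): false | (min((b + val), (c * a)) == min(a, a)): true | b := 9 | result 8
score_new: tmp := 1 | acc := 7 | ((abs((b * -1)) >= (a + c)) or ((b % (c - -2)) != min(b, acc))): true | b := 2 | (((b - 0) // 5) > (a + 0)): true | acc := 1 | res := 0 | iter i=0: | divide-by-zero, output ERROR
verdict: not equivalent; witness: a=-1, b=-3, c=1


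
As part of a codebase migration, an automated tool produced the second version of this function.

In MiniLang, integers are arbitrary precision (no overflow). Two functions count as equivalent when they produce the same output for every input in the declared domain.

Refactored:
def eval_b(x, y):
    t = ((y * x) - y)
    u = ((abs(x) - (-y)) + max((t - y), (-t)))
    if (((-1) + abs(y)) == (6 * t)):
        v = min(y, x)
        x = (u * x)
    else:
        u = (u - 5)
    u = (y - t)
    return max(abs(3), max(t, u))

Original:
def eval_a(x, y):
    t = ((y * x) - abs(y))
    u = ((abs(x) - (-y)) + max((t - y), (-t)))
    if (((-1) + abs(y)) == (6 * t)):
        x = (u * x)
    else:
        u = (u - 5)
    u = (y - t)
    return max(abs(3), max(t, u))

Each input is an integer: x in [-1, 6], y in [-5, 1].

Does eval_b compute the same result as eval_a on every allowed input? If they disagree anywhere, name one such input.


Take x=-1, y=-5.
eval_a: t = 0; u = 1; (((-1) + abs(y)) == (6 * t)) -> false; u = -4; u = -5; return 3
eval_b: t = 10; u = 11; (((-1) + abs(y)) == (6 * t)) -> false; u = 6; u = -15; return 10
3 against 10: the behavior changed.
verdict: not equivalent; witness: x=-1, y=-5


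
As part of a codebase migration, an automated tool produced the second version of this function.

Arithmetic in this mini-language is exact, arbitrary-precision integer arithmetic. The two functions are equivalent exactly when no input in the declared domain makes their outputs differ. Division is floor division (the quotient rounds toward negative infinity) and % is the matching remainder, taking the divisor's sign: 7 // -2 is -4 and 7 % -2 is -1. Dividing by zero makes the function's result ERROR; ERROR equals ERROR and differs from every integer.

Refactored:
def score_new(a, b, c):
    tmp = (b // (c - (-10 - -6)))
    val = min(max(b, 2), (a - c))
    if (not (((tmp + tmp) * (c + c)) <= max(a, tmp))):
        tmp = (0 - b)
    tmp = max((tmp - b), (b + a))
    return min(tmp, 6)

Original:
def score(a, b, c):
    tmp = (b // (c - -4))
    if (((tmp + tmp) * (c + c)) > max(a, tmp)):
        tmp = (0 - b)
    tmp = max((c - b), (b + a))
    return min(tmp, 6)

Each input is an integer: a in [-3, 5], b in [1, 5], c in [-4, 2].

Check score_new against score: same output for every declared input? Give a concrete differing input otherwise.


On input a=-3, b=1, c=-3, score returns -2 while score_new returns 0.
verdict: not equivalent; witness: a=-3, b=1, c=-3


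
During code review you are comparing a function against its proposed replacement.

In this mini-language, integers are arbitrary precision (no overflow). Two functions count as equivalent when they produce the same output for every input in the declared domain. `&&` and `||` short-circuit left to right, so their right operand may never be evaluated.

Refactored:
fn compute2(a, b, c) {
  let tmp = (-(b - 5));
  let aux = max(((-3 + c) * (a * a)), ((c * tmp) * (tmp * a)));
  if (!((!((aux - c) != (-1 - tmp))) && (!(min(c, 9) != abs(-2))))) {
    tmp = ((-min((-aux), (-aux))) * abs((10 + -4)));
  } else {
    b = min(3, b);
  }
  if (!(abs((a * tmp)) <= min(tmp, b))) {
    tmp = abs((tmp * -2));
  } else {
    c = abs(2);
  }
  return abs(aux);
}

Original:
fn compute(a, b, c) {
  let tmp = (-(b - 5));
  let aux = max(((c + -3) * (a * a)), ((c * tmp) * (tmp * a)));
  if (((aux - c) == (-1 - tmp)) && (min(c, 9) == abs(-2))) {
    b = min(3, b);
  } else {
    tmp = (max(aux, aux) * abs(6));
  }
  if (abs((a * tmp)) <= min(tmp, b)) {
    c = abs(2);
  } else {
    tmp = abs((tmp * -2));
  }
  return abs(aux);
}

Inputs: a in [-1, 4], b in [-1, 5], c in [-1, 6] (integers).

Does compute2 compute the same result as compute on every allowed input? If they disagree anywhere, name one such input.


Equivalent — the differences include arithmetic usage differs; also boolean connective usage differs; also min/max/abs usage differs; also comparison usage differs; also constant usage differs, yet no declared input distinguishes the two.
One worked example (a=0, b=0, c=-1) — compute: tmp=5, then aux=0, then (((aux - c) == (-1 - tmp)) && (min(c, 9) == abs(-2))) is false, then tmp=0, then (abs((a * tmp)) <= min(tmp, b)) is true, then c=2, then returns 0; compute2: tmp=5, then aux=0, then (!((!((aux - c) != (-1 - tmp))) && (!(min(c, 9) != abs(-2))))) is true, then tmp=0, then (!(abs((a * tmp)) <= min(tmp, b))) is false, then c=2, then returns 0; agreement on 0.
Across all 336 domain points the two functions coincide.
verdict: equivalent


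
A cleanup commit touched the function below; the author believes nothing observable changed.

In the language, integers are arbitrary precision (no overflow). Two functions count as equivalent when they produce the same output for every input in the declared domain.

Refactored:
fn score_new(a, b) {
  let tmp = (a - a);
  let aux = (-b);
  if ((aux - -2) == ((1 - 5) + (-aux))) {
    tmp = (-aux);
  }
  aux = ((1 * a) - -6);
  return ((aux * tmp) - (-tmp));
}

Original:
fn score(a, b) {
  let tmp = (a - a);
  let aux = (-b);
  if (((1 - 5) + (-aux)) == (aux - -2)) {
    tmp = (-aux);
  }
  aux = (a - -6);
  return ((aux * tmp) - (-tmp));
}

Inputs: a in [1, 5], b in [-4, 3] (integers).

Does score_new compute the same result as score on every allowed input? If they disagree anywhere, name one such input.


Changes here: arithmetic usage differs; and constant usage differs; the full 40-point sweep finds no disagreement.
verdict: equivalent


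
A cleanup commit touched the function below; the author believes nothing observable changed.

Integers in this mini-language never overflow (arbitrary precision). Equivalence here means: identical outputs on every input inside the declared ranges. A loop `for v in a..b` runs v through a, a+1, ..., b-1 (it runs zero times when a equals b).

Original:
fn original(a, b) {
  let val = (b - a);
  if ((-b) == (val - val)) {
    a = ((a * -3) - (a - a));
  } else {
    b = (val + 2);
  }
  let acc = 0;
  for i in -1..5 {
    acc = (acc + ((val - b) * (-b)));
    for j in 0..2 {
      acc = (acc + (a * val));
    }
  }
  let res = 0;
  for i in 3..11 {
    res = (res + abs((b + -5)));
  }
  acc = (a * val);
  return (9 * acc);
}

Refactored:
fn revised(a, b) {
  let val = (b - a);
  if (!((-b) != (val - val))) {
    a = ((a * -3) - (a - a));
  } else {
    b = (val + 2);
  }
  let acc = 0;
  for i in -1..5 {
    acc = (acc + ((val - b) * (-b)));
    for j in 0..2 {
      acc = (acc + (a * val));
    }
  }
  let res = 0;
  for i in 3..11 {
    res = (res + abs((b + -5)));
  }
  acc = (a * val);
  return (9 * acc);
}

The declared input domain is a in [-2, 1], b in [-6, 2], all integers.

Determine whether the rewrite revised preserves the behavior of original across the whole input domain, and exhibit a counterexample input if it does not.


Equivalent — the differences include boolean connective usage differs, plus comparison usage differs, yet no declared input distinguishes the two.
One worked example (a=-1, b=-3) — original: val := -2 | ((-b) == (val - val)): false | b := 0 | acc := 0 | iter i=-1: | acc := 0 | iter j=0: | acc := 2 | iter j=1: | acc := 4 | iter i=0: | acc := 4 | iter j=0: | acc := 6 | iter j=1: | acc := 8 | iter i=1: | acc := 8 | iter j=0: | acc := 10 | iter j=1: | acc := 12 | iter i=2: | acc := 12 | iter j=0: | acc := 14 | iter j=1: | acc := 16 | iter i=3: | acc := 16 | iter j=0: | acc := 18 | iter j=1: | acc := 20 | iter i=4: | acc := 20 | iter j=0: | acc := 22 | iter j=1: | acc := 24 | res := 0 | iter i=3: | res := 5 | iter i=4: | res := 10 | iter i=5: | res := 15 | iter i=6: | res := 20 | iter i=7: | res := 25 | iter i=8: | res := 30 | iter i=9: | res := 35 | iter i=10: | res := 40 | acc := 2 | result 18; revised: val := -2 | (!((-b) != (val - val))): false | b := 0 | acc := 0 | iter i=-1: | acc := 0 | iter j=0: | acc := 2 | iter j=1: | acc := 4 | iter i=0: | acc := 4 | iter j=0: | acc := 6 | iter j=1: | acc := 8 | iter i=1: | acc := 8 | iter j=0: | acc := 10 | iter j=1: | acc := 12 | iter i=2: | acc := 12 | iter j=0: | acc := 14 | iter j=1: | acc := 16 | iter i=3: | acc := 16 | iter j=0: | acc := 18 | iter j=1: | acc := 20 | iter i=4: | acc := 20 | iter j=0: | acc := 22 | iter j=1: | acc := 24 | res := 0 | iter i=3: | res := 5 | iter i=4: | res := 10 | iter i=5: | res := 15 | iter i=6: | res := 20 | iter i=7: | res := 25 | iter i=8: | res := 30 | iter i=9: | res := 35 | iter i=10: | res := 40 | acc := 2 | result 18; agreement on 18.
Across all 36 domain points the two functions coincide.
verdict: equivalent


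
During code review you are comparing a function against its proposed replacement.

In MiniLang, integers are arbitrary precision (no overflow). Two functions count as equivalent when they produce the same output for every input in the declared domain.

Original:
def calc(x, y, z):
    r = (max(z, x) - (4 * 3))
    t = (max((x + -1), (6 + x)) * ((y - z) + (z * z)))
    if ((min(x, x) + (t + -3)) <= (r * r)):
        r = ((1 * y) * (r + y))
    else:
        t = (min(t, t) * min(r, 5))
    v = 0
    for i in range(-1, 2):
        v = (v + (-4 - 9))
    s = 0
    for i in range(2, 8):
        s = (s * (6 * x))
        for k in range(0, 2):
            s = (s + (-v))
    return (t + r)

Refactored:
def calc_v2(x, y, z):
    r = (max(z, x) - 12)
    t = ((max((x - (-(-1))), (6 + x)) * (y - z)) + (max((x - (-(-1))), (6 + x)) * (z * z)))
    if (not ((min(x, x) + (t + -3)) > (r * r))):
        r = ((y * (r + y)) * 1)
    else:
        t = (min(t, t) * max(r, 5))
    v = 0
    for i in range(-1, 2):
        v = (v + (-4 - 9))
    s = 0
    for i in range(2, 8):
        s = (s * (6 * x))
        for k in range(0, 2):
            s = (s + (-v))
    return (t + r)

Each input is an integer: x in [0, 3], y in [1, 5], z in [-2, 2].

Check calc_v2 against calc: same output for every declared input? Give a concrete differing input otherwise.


Consider the input x=3, y=4, z=-2.
calc: r becomes -9; next t becomes 90; next ((min(x, x) + (t + -3)) <= (r * r)) evaluates to false; next t becomes -810; next v becomes 0; next at i=-1:; next v becomes -13; next at i=0:; next v becomes -26; next at i=1:; next v becomes -39; next s becomes 0; next at i=2:; next s becomes 0; next at k=0:; next s becomes 39; next at k=1:; next s becomes 78; next at i=3:; next s becomes 1404; next at k=0:; next s becomes 1443; next at k=1:; next s becomes 1482; next at i=4:; next s becomes 26676; next at k=0:; next s becomes 26715; next at k=1:; next s becomes 26754; next at i=5:; next s becomes 481572; next at k=0:; next s becomes 481611; next at k=1:; next s becomes 481650; next at i=6:; next s becomes 8669700; next at k=0:; next s becomes 8669739; next at k=1:; next s becomes 8669778; next at i=7:; next s becomes 156056004; next at k=0:; next s becomes 156056043; next at k=1:; next s becomes 156056082; next final value -819
calc_v2: r becomes -9; next t becomes 90; next (not ((min(x, x) + (t + -3)) > (r * r))) evaluates to false; next t becomes 450; next v becomes 0; next at i=-1:; next v becomes -13; next at i=0:; next v becomes -26; next at i=1:; next v becomes -39; next s becomes 0; next at i=2:; next s becomes 0; next at k=0:; next s becomes 39; next at k=1:; next s becomes 78; next at i=3:; next s becomes 1404; next at k=0:; next s becomes 1443; next at k=1:; next s becomes 1482; next at i=4:; next s becomes 26676; next at k=0:; next s becomes 26715; next at k=1:; next s becomes 26754; next at i=5:; next s becomes 481572; next at k=0:; next s becomes 481611; next at k=1:; next s becomes 481650; next at i=6:; next s becomes 8669700; next at k=0:; next s becomes 8669739; next at k=1:; next s becomes 8669778; next at i=7:; next s becomes 156056004; next at k=0:; next s becomes 156056043; next at k=1:; next s becomes 156056082; next final value 441
-819 and 441 differ, so these are not the same function on this domain.
verdict: not equivalent; witness: x=3, y=4, z=-2


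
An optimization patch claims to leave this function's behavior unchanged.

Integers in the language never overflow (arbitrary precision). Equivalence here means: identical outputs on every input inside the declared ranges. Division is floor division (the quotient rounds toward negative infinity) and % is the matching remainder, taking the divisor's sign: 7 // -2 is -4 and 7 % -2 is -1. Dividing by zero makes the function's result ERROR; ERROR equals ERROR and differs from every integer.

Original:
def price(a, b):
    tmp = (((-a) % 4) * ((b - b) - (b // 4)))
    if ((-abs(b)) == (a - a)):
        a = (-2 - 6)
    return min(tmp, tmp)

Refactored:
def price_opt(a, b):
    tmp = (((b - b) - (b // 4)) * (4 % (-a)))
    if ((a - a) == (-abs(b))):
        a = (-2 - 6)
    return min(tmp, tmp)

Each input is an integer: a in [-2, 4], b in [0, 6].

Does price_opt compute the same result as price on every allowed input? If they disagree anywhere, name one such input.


Consider the input a=-2, b=4.
price: tmp=-2, then ((-abs(b)) == (a - a)) is false, then returns -2
price_opt: tmp=0, then ((a - a) == (-abs(b))) is false, then returns 0
-2 vs 0 — the two versions disagree here.
verdict: not equivalent; witness: a=-2, b=4


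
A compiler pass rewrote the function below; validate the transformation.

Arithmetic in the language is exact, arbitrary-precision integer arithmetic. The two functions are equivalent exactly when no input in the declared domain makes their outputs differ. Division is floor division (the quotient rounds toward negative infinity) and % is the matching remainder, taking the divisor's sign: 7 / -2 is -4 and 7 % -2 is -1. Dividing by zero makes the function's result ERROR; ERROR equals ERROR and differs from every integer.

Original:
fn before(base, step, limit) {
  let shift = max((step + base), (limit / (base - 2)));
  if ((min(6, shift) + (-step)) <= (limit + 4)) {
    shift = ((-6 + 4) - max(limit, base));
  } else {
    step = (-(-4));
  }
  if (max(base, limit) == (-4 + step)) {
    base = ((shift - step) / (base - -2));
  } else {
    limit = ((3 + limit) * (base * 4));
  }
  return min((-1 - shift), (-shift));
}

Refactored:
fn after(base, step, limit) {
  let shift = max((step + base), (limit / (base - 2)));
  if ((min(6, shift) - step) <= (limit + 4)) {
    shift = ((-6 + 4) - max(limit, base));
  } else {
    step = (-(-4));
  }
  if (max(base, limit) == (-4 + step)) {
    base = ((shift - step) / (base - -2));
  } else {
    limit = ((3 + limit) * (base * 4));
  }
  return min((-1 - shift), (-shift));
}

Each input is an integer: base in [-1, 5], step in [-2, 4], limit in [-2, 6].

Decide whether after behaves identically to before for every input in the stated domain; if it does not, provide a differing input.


Although arithmetic usage differs, 441/441 inputs agree.
verdict: equivalent
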